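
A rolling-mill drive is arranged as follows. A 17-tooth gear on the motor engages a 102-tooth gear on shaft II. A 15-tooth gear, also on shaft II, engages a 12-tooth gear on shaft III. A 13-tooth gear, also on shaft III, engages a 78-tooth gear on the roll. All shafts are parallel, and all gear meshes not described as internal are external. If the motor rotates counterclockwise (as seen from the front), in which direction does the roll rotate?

the motor → shaft II: external mesh, 1 reversal → CW.
shaft II → shaft III: external mesh, 1 reversal → CCW.
shaft III → the roll: external mesh, 1 reversal → CW.
3 reversals in total — an odd number — so the roll turns opposite to the motor.

clockwise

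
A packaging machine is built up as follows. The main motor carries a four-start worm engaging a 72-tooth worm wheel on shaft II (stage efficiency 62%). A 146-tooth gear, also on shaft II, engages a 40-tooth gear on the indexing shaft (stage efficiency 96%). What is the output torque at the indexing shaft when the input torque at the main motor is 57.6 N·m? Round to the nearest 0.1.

Worm: ratio = 72/4 = 18; torque at shaft II = 57.6 × 18 × 0.62 = 642.82 N·m.
Gear mesh: ratio = 40/146 = 0.27397; torque at the indexing shaft = 642.82 × 0.27397 × 0.96 = 169.07 N·m.

169.1 N·m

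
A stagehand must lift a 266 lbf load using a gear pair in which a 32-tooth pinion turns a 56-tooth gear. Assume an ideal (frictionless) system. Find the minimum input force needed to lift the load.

152 lbf

Gear pair MA = 56/32 = 1.75.
Effort = load / MA = 266 / 1.75 = 152 lbf.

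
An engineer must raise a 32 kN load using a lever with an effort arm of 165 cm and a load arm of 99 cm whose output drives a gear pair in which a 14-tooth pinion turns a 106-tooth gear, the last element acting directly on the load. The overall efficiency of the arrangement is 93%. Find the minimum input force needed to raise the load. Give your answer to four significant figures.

Lever MA = effort arm / load arm = 165/99 = 1.6667.
Gear pair MA = 106/14 = 7.5714.
Combined ideal MA = 1.6667 × 7.5714 = 12.619.
Actual MA = 12.619 × 0.93 = 11.736.
Effort = load / actual MA = 32 / 11.736 = 2.7267 kN.

2.727 kN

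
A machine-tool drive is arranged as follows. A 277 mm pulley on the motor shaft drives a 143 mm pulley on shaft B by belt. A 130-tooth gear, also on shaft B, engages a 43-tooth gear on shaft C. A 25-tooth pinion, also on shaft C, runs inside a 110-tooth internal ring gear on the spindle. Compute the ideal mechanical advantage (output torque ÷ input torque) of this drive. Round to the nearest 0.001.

Each stage contributes driven/driver: belt 143/277 = 0.51625, gear mesh 43/130 = 0.33077, internal gear 110/25 = 4.4.
Overall: 0.51625 × 0.33077 × 4.4 = 0.75134.

0.751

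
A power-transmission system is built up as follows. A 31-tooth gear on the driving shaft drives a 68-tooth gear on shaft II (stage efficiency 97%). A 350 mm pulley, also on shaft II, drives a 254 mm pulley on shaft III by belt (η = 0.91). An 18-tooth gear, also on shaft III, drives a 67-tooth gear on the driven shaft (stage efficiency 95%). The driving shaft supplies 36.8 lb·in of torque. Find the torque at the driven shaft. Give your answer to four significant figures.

gear mesh 68/31 = 2.1935 → τ = 36.8·2.1935·0.97 = 78.301 lb·in
belt 254/350 = 0.72571 → τ = 78.301·0.72571·0.91 = 51.71 lb·in
gear mesh 67/18 = 3.7222 → τ = 51.71·3.7222·0.95 = 182.85 lb·in

182.9 lb·in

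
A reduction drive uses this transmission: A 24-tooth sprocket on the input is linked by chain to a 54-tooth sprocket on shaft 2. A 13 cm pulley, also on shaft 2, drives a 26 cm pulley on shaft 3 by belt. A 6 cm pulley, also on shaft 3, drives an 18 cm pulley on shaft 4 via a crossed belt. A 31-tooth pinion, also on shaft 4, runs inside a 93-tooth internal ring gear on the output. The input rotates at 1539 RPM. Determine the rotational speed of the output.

chain 54/24 = 2.25 → 1539/2.25 = 684 RPM
belt 26/13 = 2 → 684/2 = 342 RPM
belt 18/6 = 3 → 342/3 = 114 RPM
internal gear 93/31 = 3 → 114/3 = 38 RPM

38 RPM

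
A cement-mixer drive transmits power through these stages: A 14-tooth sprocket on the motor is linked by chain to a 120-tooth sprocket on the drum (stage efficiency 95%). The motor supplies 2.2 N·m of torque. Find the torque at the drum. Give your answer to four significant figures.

After the chain (120/14): 2.2 × 8.5714 × 0.95 = 17.914 N·m

17.91 N·m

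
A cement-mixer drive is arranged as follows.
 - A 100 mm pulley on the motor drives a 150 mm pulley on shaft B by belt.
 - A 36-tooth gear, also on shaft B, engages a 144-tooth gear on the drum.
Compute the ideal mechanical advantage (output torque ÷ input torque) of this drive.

6

Each stage contributes driven/driver: belt 150/100 = 1.5, gear mesh 144/36 = 4.
Overall: 1.5 × 4 = 6.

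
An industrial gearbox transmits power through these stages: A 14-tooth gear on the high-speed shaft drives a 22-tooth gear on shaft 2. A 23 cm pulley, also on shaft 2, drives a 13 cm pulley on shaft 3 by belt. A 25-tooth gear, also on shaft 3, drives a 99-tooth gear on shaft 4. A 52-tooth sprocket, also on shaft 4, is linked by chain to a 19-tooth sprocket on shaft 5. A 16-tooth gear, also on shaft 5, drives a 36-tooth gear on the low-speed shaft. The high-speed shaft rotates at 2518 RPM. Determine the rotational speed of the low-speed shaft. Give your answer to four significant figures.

Gear mesh: ratio = 22/14 = 1.5714, so shaft 2 turns at 2518 / 1.5714 = 1602.4 RPM.
Belt: ratio = 13/23 = 0.56522, so shaft 3 turns at 1602.4 / 0.56522 = 2835 RPM.
Gear mesh: ratio = 99/25 = 3.96, so shaft 4 turns at 2835 / 3.96 = 715.9 RPM.
Chain: ratio = 19/52 = 0.36538, so shaft 5 turns at 715.9 / 0.36538 = 1959.3 RPM.
Gear mesh: ratio = 36/16 = 2.25, so the low-speed shaft turns at 1959.3 / 2.25 = 870.8 RPM.

870.8 RPM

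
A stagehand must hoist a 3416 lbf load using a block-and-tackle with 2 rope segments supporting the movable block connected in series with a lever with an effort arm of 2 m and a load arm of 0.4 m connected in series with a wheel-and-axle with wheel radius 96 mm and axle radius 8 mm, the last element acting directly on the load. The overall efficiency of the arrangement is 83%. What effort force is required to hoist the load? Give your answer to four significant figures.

Block-and-tackle MA = number of supporting rope parts = 2.
Lever MA = effort arm / load arm = 2/0.4 = 5.
Wheel-and-axle MA = R/r = 96/8 = 12.
Combined ideal MA = 2 × 5 × 12 = 120.
Actual MA = 120 × 0.83 = 99.6.
Effort = load / actual MA = 3416 / 99.6 = 34.297 lbf.

34.30 lbf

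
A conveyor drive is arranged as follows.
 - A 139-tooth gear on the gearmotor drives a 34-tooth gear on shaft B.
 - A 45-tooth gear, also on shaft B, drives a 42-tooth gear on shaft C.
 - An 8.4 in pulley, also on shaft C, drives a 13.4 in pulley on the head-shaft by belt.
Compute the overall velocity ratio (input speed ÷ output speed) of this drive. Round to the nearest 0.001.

0.364

Each stage contributes driven/driver: gear mesh 34/139 = 0.2446, gear mesh 42/45 = 0.93333, belt 13.4/8.4 = 1.5952.
Overall: 0.2446 × 0.93333 × 1.5952 = 0.36419.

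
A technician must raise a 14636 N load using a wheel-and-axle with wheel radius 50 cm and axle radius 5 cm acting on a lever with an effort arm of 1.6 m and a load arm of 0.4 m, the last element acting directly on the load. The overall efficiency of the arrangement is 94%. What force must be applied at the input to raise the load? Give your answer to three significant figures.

Wheel-and-axle MA = R/r = 50/5 = 10.
Lever MA = effort arm / load arm = 1.6/0.4 = 4.
Combined ideal MA = 10 × 4 = 40.
Actual MA = 40 × 0.94 = 37.6.
Effort = load / actual MA = 14636 / 37.6 = 389.26 N.

389 N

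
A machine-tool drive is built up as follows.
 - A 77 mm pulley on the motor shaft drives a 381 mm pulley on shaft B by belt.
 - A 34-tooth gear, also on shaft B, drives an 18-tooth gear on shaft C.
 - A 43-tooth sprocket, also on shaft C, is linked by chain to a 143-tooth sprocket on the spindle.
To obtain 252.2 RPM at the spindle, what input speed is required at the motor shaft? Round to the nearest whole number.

Overall ratio R = 4.9481 × 0.52941 × 3.3256 = 8.7115.
Required input speed = output speed × R = 252.2 × 8.7115 = 2197.1 RPM.

2197 RPM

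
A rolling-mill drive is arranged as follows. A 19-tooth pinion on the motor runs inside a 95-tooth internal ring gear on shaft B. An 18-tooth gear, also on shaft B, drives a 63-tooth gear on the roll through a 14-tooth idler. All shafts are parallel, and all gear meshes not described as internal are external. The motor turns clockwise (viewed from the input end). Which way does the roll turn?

the motor → shaft B: internal mesh, same direction → CW.
shaft B → the roll: driver → idler → driven is 2 external meshes, 2 reversals → CW.
2 reversals in total — an even number — so the roll turns the same way as the motor.

clockwise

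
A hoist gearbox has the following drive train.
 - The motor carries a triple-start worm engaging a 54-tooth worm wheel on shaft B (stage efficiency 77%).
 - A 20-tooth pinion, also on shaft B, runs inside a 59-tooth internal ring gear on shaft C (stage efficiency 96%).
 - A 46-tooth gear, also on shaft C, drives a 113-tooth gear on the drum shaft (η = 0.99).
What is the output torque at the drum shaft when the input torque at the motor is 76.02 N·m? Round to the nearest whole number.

7257 N·m

After the worm (54/3): 76.02 × 18 × 0.77 = 1053.6 N·m
After the internal gear (59/20): 1053.6 × 2.95 × 0.96 = 2983.9 N·m
After the gear mesh (113/46): 2983.9 × 2.4565 × 0.99 = 7256.7 N·m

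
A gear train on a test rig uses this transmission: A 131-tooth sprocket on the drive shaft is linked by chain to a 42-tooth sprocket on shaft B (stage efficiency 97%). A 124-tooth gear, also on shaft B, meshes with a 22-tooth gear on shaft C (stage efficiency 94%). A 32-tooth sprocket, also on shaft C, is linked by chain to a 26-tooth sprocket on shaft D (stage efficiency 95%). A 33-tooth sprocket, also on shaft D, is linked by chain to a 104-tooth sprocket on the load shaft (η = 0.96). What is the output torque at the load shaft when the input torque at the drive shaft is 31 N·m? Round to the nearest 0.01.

3.75 N·m

After the chain (42/131): 31 × 0.32061 × 0.97 = 9.6408 N·m
After the gear mesh (22/124): 9.6408 × 0.17742 × 0.94 = 1.6078 N·m
After the chain (26/32): 1.6078 × 0.8125 × 0.95 = 1.241 N·m
After the chain (104/33): 1.241 × 3.1515 × 0.96 = 3.7547 N·m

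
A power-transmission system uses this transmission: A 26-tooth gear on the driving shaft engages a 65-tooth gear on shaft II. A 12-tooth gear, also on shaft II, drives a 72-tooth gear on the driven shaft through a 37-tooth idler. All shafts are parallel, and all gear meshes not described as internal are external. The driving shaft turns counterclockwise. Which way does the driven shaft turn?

clockwise

the driving shaft → shaft II: external mesh, 1 reversal → CW.
shaft II → the driven shaft: driver → idler → driven is 2 external meshes, 2 reversals → CW.
3 reversals in total — an odd number — so the driven shaft turns opposite to the driving shaft.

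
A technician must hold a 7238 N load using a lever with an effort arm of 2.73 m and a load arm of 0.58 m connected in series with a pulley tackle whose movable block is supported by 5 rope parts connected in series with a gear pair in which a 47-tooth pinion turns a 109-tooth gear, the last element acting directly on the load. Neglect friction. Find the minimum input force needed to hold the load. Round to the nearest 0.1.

132.6 N

Lever MA = effort arm / load arm = 2.73/0.58 = 4.7069.
Block-and-tackle MA = number of supporting rope parts = 5.
Gear pair MA = 109/47 = 2.3191.
Combined ideal MA = 4.7069 × 5 × 2.3191 = 54.58.
Effort = load / MA = 7238 / 54.58 = 132.61 N.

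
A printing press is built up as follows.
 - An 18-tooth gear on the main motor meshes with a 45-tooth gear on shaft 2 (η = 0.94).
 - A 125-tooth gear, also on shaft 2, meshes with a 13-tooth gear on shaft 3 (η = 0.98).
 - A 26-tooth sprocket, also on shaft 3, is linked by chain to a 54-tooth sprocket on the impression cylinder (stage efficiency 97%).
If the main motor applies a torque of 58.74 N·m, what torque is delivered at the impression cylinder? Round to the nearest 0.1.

28.3 N·m

After the gear mesh (45/18): 58.74 × 2.5 × 0.94 = 138.04 N·m
After the gear mesh (13/125): 138.04 × 0.104 × 0.98 = 14.069 N·m
After the chain (54/26): 14.069 × 2.0769 × 0.97 = 28.343 N·m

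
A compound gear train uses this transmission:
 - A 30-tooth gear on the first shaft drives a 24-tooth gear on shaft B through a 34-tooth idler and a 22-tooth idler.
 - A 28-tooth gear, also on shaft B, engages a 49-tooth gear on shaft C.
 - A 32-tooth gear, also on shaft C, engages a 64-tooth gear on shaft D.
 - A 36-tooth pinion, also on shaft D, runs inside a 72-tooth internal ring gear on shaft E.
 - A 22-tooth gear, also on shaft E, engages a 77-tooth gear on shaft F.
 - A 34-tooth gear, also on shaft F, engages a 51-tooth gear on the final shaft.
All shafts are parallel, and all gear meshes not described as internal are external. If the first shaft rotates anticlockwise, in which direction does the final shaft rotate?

the first shaft → shaft B: driver → idler → idler → driven is 3 external meshes, 3 reversals → CW.
shaft B → shaft C: external mesh, 1 reversal → CCW.
shaft C → shaft D: external mesh, 1 reversal → CW.
shaft D → shaft E: internal mesh, same direction → CW.
shaft E → shaft F: external mesh, 1 reversal → CCW.
shaft F → the final shaft: external mesh, 1 reversal → CW.
7 reversals in total — an odd number — so the final shaft turns opposite to the first shaft.

clockwise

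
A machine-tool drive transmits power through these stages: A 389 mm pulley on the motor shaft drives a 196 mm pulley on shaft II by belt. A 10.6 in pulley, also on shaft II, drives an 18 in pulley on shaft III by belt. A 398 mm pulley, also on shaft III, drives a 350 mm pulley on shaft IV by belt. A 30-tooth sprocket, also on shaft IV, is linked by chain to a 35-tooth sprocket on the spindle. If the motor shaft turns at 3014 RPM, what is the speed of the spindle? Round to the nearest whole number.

the motor shaft → shaft II (belt, 196/389): 3014 ÷ 0.50386 = 5981.9 RPM
shaft II → shaft III (belt, 18/10.6): 5981.9 ÷ 1.6981 = 3522.7 RPM
shaft III → shaft IV (belt, 350/398): 3522.7 ÷ 0.8794 = 4005.8 RPM
shaft IV → the spindle (chain, 35/30): 4005.8 ÷ 1.1667 = 3433.5 RPM

3434 RPM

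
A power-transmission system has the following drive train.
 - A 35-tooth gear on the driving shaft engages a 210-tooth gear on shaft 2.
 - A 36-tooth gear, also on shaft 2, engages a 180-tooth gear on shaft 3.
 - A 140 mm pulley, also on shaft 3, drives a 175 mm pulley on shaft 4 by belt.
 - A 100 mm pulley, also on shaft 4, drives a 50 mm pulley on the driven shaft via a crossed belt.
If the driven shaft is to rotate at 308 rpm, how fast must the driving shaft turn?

5775 rpm

Overall ratio R = 6 × 5 × 1.25 × 0.5 = 18.75.
Required input speed = output speed × R = 308 × 18.75 = 5775 rpm.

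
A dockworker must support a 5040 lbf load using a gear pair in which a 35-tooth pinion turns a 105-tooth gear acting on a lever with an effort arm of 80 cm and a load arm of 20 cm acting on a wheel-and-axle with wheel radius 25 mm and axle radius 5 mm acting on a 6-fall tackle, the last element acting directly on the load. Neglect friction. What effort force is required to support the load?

14 lbf

Gear pair MA = 105/35 = 3.
Lever MA = effort arm / load arm = 80/20 = 4.
Wheel-and-axle MA = R/r = 25/5 = 5.
Block-and-tackle MA = number of supporting rope parts = 6.
Combined ideal MA = 3 × 4 × 5 × 6 = 360.
Effort = load / MA = 5040 / 360 = 14 lbf.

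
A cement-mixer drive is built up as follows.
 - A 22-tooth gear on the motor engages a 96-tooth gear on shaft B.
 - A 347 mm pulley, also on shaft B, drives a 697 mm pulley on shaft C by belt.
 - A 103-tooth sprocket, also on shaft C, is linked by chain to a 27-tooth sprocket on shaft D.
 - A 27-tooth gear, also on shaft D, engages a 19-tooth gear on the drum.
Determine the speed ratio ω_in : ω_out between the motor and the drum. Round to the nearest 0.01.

Each stage contributes driven/driver: gear mesh 96/22 = 4.3636, belt 697/347 = 2.0086, chain 27/103 = 0.26214, gear mesh 19/27 = 0.7037.
Overall: 4.3636 × 2.0086 × 0.26214 × 0.7037 = 1.6168.

1.62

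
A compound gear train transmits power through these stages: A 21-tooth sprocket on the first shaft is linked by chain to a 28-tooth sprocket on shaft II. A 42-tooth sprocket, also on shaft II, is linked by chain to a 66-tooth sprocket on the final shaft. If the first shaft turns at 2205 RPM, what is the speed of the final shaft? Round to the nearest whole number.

Chain: ratio = 28/21 = 1.3333, so shaft II turns at 2205 / 1.3333 = 1653.8 RPM.
Chain: ratio = 66/42 = 1.5714, so the final shaft turns at 1653.8 / 1.5714 = 1052.4 RPM.

1052 RPM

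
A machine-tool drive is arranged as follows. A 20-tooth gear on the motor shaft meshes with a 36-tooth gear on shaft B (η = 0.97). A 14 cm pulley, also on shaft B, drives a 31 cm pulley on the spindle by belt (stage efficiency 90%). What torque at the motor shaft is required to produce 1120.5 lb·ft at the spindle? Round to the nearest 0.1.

322.0 lb·ft

Overall ratio R = 1.8 × 2.2143 = 3.9857; overall efficiency η = 0.97 × 0.90 = 0.8730.
Input torque = output torque / (R × η) = 1120.5 / (3.9857 × 0.8730) = 322.03 lb·ft.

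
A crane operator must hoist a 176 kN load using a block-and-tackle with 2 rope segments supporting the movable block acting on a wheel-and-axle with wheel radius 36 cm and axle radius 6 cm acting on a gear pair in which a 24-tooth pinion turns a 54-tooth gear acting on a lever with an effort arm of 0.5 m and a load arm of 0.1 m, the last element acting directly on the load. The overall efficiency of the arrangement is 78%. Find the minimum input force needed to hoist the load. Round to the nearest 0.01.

Block-and-tackle MA = number of supporting rope parts = 2.
Wheel-and-axle MA = R/r = 36/6 = 6.
Gear pair MA = 54/24 = 2.25.
Lever MA = effort arm / load arm = 0.5/0.1 = 5.
Combined ideal MA = 2 × 6 × 2.25 × 5 = 135.
Actual MA = 135 × 0.78 = 105.3.
Effort = load / actual MA = 176 / 105.3 = 1.6714 kN.

1.67 kN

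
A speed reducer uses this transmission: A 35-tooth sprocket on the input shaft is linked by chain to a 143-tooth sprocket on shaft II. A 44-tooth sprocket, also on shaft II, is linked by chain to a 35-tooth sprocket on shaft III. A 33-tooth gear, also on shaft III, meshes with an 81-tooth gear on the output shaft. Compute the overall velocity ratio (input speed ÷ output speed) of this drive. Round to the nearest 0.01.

Each stage contributes driven/driver: chain 143/35 = 4.0857, chain 35/44 = 0.79545, gear mesh 81/33 = 2.4545.
Overall: 4.0857 × 0.79545 × 2.4545 = 7.9773.

7.98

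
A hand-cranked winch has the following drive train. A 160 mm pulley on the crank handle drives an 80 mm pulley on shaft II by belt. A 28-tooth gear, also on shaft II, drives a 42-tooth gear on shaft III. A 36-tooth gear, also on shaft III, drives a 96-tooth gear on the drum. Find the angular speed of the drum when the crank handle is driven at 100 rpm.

the crank handle → shaft II (belt, 80/160): 100 ÷ 0.5 = 200 rpm
shaft II → shaft III (gear mesh, 42/28): 200 ÷ 1.5 = 133.33 rpm
shaft III → the drum (gear mesh, 96/36): 133.33 ÷ 2.6667 = 50 rpm

50 rpm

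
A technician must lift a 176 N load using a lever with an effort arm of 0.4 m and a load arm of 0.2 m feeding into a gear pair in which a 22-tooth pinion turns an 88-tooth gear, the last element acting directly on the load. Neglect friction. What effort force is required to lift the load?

Lever MA = effort arm / load arm = 0.4/0.2 = 2.
Gear pair MA = 88/22 = 4.
Combined ideal MA = 2 × 4 = 8.
Effort = load / MA = 176 / 8 = 22 N.

22 N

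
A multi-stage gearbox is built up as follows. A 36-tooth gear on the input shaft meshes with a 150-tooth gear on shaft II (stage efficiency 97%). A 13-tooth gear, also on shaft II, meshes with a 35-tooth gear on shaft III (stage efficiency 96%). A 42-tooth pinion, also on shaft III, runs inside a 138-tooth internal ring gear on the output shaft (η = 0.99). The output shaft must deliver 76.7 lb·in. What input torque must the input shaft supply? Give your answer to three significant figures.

Overall ratio R = 4.1667 × 2.6923 × 3.2857 = 36.859; overall efficiency η = 0.97 × 0.96 × 0.99 = 0.9219.
Input torque = output torque / (R × η) = 76.7 / (36.859 × 0.9219) = 2.2572 lb·in.

2.26 lb·in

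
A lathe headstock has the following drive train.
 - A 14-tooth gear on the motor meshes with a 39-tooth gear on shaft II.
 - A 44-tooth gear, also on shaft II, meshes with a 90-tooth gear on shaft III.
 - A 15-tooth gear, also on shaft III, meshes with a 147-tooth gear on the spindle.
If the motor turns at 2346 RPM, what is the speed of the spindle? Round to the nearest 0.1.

42.0 RPM

the motor → shaft II (gear mesh, 39/14): 2346 ÷ 2.7857 = 842.15 RPM
shaft II → shaft III (gear mesh, 90/44): 842.15 ÷ 2.0455 = 411.72 RPM
shaft III → the spindle (gear mesh, 147/15): 411.72 ÷ 9.8 = 42.012 RPM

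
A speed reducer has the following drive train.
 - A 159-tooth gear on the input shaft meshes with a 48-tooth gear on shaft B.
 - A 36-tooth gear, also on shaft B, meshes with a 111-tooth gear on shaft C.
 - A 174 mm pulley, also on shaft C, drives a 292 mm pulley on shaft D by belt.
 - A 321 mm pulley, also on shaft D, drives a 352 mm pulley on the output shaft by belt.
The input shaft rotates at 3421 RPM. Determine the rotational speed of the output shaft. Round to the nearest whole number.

Gear mesh: ratio = 48/159 = 0.30189, so shaft B turns at 3421 / 0.30189 = 11332 RPM.
Gear mesh: ratio = 111/36 = 3.0833, so shaft C turns at 11332 / 3.0833 = 3675.3 RPM.
Belt: ratio = 292/174 = 1.6782, so shaft D turns at 3675.3 / 1.6782 = 2190.1 RPM.
Belt: ratio = 352/321 = 1.0966, so the output shaft turns at 2190.1 / 1.0966 = 1997.2 RPM.

1997 RPM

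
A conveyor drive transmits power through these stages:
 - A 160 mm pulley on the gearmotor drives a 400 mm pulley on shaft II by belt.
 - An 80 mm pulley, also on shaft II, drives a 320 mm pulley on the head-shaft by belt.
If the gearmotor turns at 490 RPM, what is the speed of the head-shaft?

the gearmotor → shaft II (belt, 400/160): 490 ÷ 2.5 = 196 RPM
shaft II → the head-shaft (belt, 320/80): 196 ÷ 4 = 49 RPM

49 RPM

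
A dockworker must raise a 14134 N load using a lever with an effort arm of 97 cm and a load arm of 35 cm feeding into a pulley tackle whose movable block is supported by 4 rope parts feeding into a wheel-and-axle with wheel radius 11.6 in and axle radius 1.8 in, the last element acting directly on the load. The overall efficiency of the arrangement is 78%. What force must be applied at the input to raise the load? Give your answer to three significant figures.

Lever MA = effort arm / load arm = 97/35 = 2.7714.
Block-and-tackle MA = number of supporting rope parts = 4.
Wheel-and-axle MA = R/r = 11.6/1.8 = 6.4444.
Combined ideal MA = 2.7714 × 4 × 6.4444 = 71.441.
Actual MA = 71.441 × 0.78 = 55.724.
Effort = load / actual MA = 14134 / 55.724 = 253.64 N.

254 N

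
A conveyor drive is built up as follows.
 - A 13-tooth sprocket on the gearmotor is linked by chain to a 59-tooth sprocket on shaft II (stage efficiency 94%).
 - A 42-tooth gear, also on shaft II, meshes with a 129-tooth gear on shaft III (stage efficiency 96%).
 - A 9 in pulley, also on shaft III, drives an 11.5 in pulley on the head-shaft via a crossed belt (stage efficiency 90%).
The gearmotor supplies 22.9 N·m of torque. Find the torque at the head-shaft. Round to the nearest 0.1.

331.3 N·m

chain 59/13 = 4.5385 → τ = 22.9·4.5385·0.94 = 97.695 N·m
gear mesh 129/42 = 3.0714 → τ = 97.695·3.0714·0.96 = 288.06 N·m
belt 11.5/9 = 1.2778 → τ = 288.06·1.2778·0.90 = 331.27 N·m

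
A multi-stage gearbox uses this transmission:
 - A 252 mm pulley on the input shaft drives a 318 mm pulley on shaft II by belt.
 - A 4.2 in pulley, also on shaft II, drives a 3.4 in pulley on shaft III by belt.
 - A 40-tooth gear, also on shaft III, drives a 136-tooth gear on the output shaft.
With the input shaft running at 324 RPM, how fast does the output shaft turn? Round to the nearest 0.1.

belt 318/252 = 1.2619 → 324/1.2619 = 256.75 RPM
belt 3.4/4.2 = 0.80952 → 256.75/0.80952 = 317.17 RPM
gear mesh 136/40 = 3.4 → 317.17/3.4 = 93.285 RPM

93.3 RPM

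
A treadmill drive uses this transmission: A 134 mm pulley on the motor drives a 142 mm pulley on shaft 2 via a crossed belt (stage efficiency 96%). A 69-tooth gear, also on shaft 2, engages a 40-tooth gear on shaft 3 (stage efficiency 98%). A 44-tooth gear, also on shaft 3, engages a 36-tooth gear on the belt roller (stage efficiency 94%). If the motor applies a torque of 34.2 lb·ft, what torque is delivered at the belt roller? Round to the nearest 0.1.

15.2 lb·ft

Belt: ratio = 142/134 = 1.0597; torque at shaft 2 = 34.2 × 1.0597 × 0.96 = 34.792 lb·ft.
Gear mesh: ratio = 40/69 = 0.57971; torque at shaft 3 = 34.792 × 0.57971 × 0.98 = 19.766 lb·ft.
Gear mesh: ratio = 36/44 = 0.81818; torque at the belt roller = 19.766 × 0.81818 × 0.94 = 15.202 lb·ft.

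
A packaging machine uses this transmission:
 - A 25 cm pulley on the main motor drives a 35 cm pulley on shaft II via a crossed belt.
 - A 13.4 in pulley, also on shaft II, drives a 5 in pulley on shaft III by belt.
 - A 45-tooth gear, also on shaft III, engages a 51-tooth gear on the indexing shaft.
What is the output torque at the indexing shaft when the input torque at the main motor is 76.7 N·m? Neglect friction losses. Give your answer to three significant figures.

45.4 N·m

belt 35/25 = 1.4 → τ = 76.7·1.4 = 107.38 N·m
belt 5/13.4 = 0.37313 → τ = 107.38·0.37313 = 40.067 N·m
gear mesh 51/45 = 1.1333 → τ = 40.067·1.1333 = 45.409 N·m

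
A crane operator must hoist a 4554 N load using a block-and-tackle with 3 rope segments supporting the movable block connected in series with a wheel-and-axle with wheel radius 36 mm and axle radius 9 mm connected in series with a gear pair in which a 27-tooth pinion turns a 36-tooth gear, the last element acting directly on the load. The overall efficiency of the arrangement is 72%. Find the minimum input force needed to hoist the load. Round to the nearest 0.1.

Block-and-tackle MA = number of supporting rope parts = 3.
Wheel-and-axle MA = R/r = 36/9 = 4.
Gear pair MA = 36/27 = 1.3333.
Combined ideal MA = 3 × 4 × 1.3333 = 16.
Actual MA = 16 × 0.72 = 11.52.
Effort = load / actual MA = 4554 / 11.52 = 395.31 N.

395.3 N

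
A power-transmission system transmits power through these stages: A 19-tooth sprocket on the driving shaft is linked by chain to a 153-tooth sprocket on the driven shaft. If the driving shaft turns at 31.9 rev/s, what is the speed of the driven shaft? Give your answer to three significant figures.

3.96 rev/s

the driving shaft → the driven shaft (chain, 153/19): 31.9 ÷ 8.0526 = 3.9614 rev/s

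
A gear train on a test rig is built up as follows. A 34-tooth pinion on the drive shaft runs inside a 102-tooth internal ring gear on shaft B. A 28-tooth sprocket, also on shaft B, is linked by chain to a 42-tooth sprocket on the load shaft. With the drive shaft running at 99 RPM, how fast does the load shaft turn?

internal gear 102/34 = 3 → 99/3 = 33 RPM
chain 42/28 = 1.5 → 33/1.5 = 22 RPM

22 RPM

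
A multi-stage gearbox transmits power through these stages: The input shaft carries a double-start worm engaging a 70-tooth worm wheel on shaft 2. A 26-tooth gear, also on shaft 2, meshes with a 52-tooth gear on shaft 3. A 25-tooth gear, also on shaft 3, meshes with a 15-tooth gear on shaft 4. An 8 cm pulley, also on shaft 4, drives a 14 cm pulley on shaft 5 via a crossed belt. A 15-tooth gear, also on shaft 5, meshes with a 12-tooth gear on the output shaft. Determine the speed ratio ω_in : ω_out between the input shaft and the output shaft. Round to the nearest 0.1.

Each stage contributes driven/driver: worm 70/2 = 35, gear mesh 52/26 = 2, gear mesh 15/25 = 0.6, belt 14/8 = 1.75, gear mesh 12/15 = 0.8.
Overall: 35 × 2 × 0.6 × 1.75 × 0.8 = 58.8.

58.8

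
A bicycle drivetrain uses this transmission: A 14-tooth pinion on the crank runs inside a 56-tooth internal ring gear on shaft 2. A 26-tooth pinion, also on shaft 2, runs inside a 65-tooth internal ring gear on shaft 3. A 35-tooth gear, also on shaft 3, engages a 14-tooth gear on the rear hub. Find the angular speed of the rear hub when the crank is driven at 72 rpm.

18 rpm

the crank → shaft 2 (internal gear, 56/14): 72 ÷ 4 = 18 rpm
shaft 2 → shaft 3 (internal gear, 65/26): 18 ÷ 2.5 = 7.2 rpm
shaft 3 → the rear hub (gear mesh, 14/35): 7.2 ÷ 0.4 = 18 rpm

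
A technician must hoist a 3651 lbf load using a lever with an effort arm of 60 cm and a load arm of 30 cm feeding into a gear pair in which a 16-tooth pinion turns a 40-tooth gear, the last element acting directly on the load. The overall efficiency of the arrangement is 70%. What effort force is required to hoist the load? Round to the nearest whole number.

1043 lbf

Lever MA = effort arm / load arm = 60/30 = 2.
Gear pair MA = 40/16 = 2.5.
Combined ideal MA = 2 × 2.5 = 5.
Actual MA = 5 × 0.70 = 3.5.
Effort = load / actual MA = 3651 / 3.5 = 1043.1 lbf.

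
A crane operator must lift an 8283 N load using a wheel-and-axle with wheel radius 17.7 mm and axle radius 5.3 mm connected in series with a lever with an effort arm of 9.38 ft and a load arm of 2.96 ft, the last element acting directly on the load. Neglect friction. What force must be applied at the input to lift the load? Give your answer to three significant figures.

783 N

Wheel-and-axle MA = R/r = 17.7/5.3 = 3.3396.
Lever MA = effort arm / load arm = 9.38/2.96 = 3.1689.
Combined ideal MA = 3.3396 × 3.1689 = 10.583.
Effort = load / MA = 8283 / 10.583 = 782.67 N.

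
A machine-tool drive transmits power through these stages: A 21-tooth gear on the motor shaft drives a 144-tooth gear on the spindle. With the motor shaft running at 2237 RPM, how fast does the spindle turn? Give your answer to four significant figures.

326.2 RPM

the motor shaft → the spindle (gear mesh, 144/21): 2237 ÷ 6.8571 = 326.23 RPM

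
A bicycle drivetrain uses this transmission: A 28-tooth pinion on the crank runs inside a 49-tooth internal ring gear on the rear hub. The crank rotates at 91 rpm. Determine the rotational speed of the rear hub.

52 rpm

Internal gear: ratio = 49/28 = 1.75, so the rear hub turns at 91 / 1.75 = 52 rpm.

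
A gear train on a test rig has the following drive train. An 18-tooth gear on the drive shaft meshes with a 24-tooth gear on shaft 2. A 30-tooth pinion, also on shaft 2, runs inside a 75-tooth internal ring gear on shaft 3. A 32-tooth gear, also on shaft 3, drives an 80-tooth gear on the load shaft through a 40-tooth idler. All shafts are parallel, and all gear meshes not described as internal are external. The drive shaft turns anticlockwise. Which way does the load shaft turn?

clockwise

the drive shaft → shaft 2: external mesh, 1 reversal → CW.
shaft 2 → shaft 3: internal mesh, same direction → CW.
shaft 3 → the load shaft: driver → idler → driven is 2 external meshes, 2 reversals → CW.
3 reversals in total — an odd number — so the load shaft turns opposite to the drive shaft.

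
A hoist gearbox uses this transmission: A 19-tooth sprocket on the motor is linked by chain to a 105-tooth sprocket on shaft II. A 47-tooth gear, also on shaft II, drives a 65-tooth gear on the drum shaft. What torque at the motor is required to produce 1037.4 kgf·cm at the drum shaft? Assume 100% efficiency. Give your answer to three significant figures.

136 kgf·cm

Overall ratio R = 5.5263 × 1.383 = 7.6428.
Input torque = output torque / R = 1037.4 / 7.6428 = 135.74 kgf·cm.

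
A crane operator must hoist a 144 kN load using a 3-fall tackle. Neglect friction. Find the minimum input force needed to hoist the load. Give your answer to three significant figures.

48.0 kN

Block-and-tackle MA = number of supporting rope parts = 3.
Effort = load / MA = 144 / 3 = 48 kN.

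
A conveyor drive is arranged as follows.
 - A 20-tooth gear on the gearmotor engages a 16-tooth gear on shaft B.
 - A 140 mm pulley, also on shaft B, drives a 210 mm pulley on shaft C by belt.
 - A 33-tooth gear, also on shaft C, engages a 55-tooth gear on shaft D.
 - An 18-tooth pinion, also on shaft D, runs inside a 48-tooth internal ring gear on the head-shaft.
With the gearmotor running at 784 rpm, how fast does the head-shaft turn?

Gear mesh: ratio = 16/20 = 0.8, so shaft B turns at 784 / 0.8 = 980 rpm.
Belt: ratio = 210/140 = 1.5, so shaft C turns at 980 / 1.5 = 653.33 rpm.
Gear mesh: ratio = 55/33 = 1.6667, so shaft D turns at 653.33 / 1.6667 = 392 rpm.
Internal gear: ratio = 48/18 = 2.6667, so the head-shaft turns at 392 / 2.6667 = 147 rpm.

147 rpm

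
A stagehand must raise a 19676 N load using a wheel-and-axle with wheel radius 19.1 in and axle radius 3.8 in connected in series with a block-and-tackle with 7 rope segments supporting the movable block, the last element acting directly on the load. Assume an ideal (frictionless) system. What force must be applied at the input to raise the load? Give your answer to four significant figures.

559.2 N

Wheel-and-axle MA = R/r = 19.1/3.8 = 5.0263.
Block-and-tackle MA = number of supporting rope parts = 7.
Combined ideal MA = 5.0263 × 7 = 35.184.
Effort = load / MA = 19676 / 35.184 = 559.23 N.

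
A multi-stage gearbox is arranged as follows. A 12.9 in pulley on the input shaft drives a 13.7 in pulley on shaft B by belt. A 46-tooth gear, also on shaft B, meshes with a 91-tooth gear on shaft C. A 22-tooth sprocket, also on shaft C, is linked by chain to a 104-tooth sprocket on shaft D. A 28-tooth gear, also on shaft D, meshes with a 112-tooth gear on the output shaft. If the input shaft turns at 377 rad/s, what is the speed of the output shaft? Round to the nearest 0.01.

belt 13.7/12.9 = 1.062 → 377/1.062 = 354.99 rad/s
gear mesh 91/46 = 1.9783 → 354.99/1.9783 = 179.44 rad/s
chain 104/22 = 4.7273 → 179.44/4.7273 = 37.959 rad/s
gear mesh 112/28 = 4 → 37.959/4 = 9.4898 rad/s

9.49 rad/s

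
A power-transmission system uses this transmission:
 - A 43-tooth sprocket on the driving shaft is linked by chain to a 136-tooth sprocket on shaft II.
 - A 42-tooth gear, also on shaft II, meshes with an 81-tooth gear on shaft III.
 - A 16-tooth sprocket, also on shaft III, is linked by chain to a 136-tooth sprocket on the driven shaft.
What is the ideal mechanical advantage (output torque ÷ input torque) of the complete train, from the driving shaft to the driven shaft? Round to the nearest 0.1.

51.8

Each stage contributes driven/driver: chain 136/43 = 3.1628, gear mesh 81/42 = 1.9286, chain 136/16 = 8.5.
Overall: 3.1628 × 1.9286 × 8.5 = 51.847.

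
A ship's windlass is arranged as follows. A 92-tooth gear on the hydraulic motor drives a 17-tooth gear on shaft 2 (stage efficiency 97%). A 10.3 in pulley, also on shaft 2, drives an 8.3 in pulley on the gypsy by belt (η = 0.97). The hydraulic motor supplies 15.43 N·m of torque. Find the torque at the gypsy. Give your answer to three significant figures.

2.16 N·m

Gear mesh: ratio = 17/92 = 0.18478; torque at shaft 2 = 15.43 × 0.18478 × 0.97 = 2.7657 N·m.
Belt: ratio = 8.3/10.3 = 0.80583; torque at the gypsy = 2.7657 × 0.80583 × 0.97 = 2.1618 N·m.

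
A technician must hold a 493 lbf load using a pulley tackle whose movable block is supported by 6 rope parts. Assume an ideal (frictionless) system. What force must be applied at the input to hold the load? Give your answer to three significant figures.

Block-and-tackle MA = number of supporting rope parts = 6.
Effort = load / MA = 493 / 6 = 82.167 lbf.

82.2 lbf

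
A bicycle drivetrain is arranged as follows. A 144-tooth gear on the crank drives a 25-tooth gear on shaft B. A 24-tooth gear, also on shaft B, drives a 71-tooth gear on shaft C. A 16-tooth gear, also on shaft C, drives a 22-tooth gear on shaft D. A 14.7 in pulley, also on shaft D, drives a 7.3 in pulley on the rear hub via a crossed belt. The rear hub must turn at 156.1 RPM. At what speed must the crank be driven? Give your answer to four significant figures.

54.74 RPM

Overall ratio R = 0.17361 × 2.9583 × 1.375 × 0.4966 = 0.3507.
Required input speed = output speed × R = 156.1 × 0.3507 = 54.744 RPM.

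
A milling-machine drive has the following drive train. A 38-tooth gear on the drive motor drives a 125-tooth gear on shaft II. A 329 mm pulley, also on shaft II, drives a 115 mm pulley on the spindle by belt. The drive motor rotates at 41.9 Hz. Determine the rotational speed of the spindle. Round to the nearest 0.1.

gear mesh 125/38 = 3.2895 → 41.9/3.2895 = 12.738 Hz
belt 115/329 = 0.34954 → 12.738/0.34954 = 36.441 Hz

36.4 Hz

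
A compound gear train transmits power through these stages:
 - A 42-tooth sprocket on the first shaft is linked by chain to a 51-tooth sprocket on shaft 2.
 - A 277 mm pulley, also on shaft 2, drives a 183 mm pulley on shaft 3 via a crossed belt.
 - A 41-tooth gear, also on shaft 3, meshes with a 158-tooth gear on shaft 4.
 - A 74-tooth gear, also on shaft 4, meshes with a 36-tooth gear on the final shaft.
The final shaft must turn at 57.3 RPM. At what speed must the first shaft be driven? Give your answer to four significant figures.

86.18 RPM

Overall ratio R = 1.2143 × 0.66065 × 3.8537 × 0.48649 = 1.504.
Required input speed = output speed × R = 57.3 × 1.504 = 86.177 RPM.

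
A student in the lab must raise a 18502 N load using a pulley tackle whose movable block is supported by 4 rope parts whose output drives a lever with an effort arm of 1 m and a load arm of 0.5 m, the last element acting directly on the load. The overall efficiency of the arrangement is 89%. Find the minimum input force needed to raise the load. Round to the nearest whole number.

2599 N

Block-and-tackle MA = number of supporting rope parts = 4.
Lever MA = effort arm / load arm = 1/0.5 = 2.
Combined ideal MA = 4 × 2 = 8.
Actual MA = 8 × 0.89 = 7.12.
Effort = load / actual MA = 18502 / 7.12 = 2598.6 N.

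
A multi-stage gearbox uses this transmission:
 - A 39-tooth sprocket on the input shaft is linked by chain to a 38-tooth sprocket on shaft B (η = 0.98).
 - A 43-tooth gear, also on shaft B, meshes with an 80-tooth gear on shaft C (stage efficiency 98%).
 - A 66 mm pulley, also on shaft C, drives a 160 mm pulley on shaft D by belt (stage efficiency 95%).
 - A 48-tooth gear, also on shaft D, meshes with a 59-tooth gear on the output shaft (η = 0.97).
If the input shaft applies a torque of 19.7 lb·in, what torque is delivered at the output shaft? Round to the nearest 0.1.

chain 38/39 = 0.97436 → τ = 19.7·0.97436·0.98 = 18.811 lb·in
gear mesh 80/43 = 1.8605 → τ = 18.811·1.8605·0.98 = 34.297 lb·in
belt 160/66 = 2.4242 → τ = 34.297·2.4242·0.95 = 78.988 lb·in
gear mesh 59/48 = 1.2292 → τ = 78.988·1.2292·0.97 = 94.176 lb·in

94.2 lb·in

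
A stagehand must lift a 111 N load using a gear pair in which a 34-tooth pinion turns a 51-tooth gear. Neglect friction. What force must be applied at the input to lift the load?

Gear pair MA = 51/34 = 1.5.
Effort = load / MA = 111 / 1.5 = 74 N.

74 N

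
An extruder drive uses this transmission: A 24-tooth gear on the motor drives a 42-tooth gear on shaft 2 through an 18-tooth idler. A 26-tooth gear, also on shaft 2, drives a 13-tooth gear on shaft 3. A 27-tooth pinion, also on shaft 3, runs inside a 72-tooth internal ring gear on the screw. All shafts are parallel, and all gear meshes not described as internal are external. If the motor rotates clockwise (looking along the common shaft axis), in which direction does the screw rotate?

counterclockwise

the motor → shaft 2: driver → idler → driven is 2 external meshes, 2 reversals → CW.
shaft 2 → shaft 3: external mesh, 1 reversal → CCW.
shaft 3 → the screw: internal mesh, same direction → CCW.
3 reversals in total — an odd number — so the screw turns opposite to the motor.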